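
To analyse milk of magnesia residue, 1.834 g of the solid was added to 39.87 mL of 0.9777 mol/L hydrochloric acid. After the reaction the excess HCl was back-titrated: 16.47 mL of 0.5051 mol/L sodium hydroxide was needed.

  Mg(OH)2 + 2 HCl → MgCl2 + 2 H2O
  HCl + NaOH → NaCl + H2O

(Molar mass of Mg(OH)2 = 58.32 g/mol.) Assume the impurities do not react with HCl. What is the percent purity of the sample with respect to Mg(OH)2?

48.75 %

n(HCl) added = 0.03987 × 0.9777 = 0.03898 mol
n(NaOH) used in back-titration = 0.01647 × 0.5051 = 8.319 × 10^-3 mol
n(HCl) left over = 8.319 × 10^-3 mol (1:1 ratio)
n(HCl) consumed by analyte = 0.03898 − 8.319 × 10^-3 = 0.03066 mol
From the 1:2 ratio, n(Mg(OH)2) = 1/2 × 0.03066 = 0.01533 mol
mass of Mg(OH)2 = 0.01533 × 58.32 = 0.8941 g
% Mg(OH)2 = 0.8941 / 1.834 × 100 = 48.75 %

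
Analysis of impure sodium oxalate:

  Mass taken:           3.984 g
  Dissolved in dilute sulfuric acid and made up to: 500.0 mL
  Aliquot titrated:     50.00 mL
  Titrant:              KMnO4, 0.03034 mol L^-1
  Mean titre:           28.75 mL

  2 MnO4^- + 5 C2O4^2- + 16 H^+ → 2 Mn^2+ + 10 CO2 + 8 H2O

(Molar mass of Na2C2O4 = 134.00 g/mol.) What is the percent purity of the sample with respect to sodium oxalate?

73.35 %

n(KMnO4) per titration = 0.02875 × 0.03034 = 8.723 × 10^-4 mol
From the 5:2 ratio, n(Na2C2O4) in each aliquot = 5/2 × 8.723 × 10^-4 = 2.181 × 10^-3 mol
n(Na2C2O4) in the whole flask = 2.181 × 10^-3 × 500.0/50.00 = 0.02181 mol
mass of Na2C2O4 = 0.02181 × 134.00 = 2.922 g
% Na2C2O4 = 2.922 / 3.984 × 100 = 73.35 %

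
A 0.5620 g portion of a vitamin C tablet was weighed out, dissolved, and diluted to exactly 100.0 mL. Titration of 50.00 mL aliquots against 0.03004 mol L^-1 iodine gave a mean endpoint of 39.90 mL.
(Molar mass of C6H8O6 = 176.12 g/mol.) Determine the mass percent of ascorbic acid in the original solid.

C6H8O6 + I2 → C6H6O6 + 2 HI
n(I2) per titration = 0.03990 × 0.03004 = 1.199 × 10^-3 mol
n(C6H8O6) in each aliquot = 1.199 × 10^-3 mol (1:1 ratio)
n(C6H8O6) in the whole flask = 1.199 × 10^-3 × 100.0/50.00 = 2.397 × 10^-3 mol
mass of C6H8O6 = 2.397 × 10^-3 × 176.12 = 0.4222 g
% C6H8O6 = 0.4222 / 0.5620 × 100 = 75.12 %

75.12 %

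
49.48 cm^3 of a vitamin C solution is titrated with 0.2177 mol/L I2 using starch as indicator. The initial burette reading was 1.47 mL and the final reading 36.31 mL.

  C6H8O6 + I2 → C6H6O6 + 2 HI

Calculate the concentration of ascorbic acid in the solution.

0.1533 mol/L

n(I2) = 0.03484 L × 0.2177 mol/L = 7.585 × 10^-3 mol
n(C6H8O6) = 7.585 × 10^-3 mol (1:1 mole ratio)
[C6H8O6] = 7.585 × 10^-3 mol / 0.04948 L = 0.1533 mol/L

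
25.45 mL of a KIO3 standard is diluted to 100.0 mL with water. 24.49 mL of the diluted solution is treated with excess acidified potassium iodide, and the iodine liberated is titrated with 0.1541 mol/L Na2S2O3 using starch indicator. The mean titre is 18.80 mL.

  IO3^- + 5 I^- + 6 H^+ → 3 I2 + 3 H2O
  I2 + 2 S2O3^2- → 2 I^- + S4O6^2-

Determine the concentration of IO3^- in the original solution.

n(S2O3^2-) = 0.01880 × 0.1541 = 2.897 × 10^-3 mol
n(I2) = n(S2O3^2-)/2 = 1.449 × 10^-3 mol
From the 1:3 ratio, n(IO3^-) in the aliquot = 1/3 × 1.449 × 10^-3 = 4.828 × 10^-4 mol
[IO3^-]_dilute = 4.828 × 10^-4 / 0.02449 = 0.01972 mol/L
[IO3^-]_original = 0.01972 × 100.0/25.45 = 0.07747 mol/L

0.07747 mol/L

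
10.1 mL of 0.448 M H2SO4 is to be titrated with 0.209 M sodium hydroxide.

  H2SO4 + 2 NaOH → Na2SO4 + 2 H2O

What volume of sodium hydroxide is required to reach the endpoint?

43.3 mL

n(H2SO4) = 0.0101 L × 0.448 mol/L = 4.52 × 10^-3 mol
From the 2:1 stoichiometry, n(NaOH) = 2/1 × 4.52 × 10^-3 = 9.05 × 10^-3 mol
V(NaOH) = 9.05 × 10^-3 mol / 0.209 mol/L = 0.0433 L = 43.3 mL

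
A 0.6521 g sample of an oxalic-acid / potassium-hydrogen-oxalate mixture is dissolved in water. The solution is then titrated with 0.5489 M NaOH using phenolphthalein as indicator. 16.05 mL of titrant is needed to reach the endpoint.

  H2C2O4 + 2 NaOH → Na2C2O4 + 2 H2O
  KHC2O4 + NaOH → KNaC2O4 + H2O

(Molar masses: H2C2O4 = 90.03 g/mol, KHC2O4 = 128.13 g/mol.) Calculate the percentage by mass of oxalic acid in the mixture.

n(NaOH) = 0.01605 × 0.5489 = 8.810 × 10^-3 mol
Let x = n(H2C2O4), y = n(KHC2O4).
Titrant: 2x + 1y = 8.810 × 10^-3;  mass: 90.03x + 128.13y = 0.6521
Solving, x = 2.868 × 10^-3 mol, y = 3.074 × 10^-3 mol
mass of H2C2O4 = 2.868 × 10^-3 × 90.03 = 0.2582 g
% H2C2O4 = 0.2582 / 0.6521 × 100 = 39.59 %

39.59 %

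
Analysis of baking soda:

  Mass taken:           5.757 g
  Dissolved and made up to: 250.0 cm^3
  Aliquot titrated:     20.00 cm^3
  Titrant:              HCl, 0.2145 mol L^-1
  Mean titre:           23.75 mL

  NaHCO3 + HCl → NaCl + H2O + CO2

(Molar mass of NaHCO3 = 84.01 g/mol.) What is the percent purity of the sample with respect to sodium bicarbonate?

92.93 %

n(HCl) per titration = 0.02375 × 0.2145 = 5.094 × 10^-3 mol
n(NaHCO3) in each aliquot = 5.094 × 10^-3 mol (1:1 ratio)
n(NaHCO3) in the whole flask = 5.094 × 10^-3 × 250.0/20.00 = 0.06368 mol
mass of NaHCO3 = 0.06368 × 84.01 = 5.350 g
% NaHCO3 = 5.350 / 5.757 × 100 = 92.93 %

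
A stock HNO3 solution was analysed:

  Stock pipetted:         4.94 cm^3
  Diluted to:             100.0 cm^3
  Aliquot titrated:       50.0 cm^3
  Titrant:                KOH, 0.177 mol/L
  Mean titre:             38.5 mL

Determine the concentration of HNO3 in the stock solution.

2.76 mol/L

HNO3 + KOH → KNO3 + H2O
n(KOH) = 0.0385 × 0.177 = 6.81 × 10^-3 mol
n(HNO3) in the aliquot = 6.81 × 10^-3 mol (1:1 ratio)
[HNO3]_dilute = 6.81 × 10^-3 / 0.0500 = 0.136 mol/L
Dilution factor = 100.0 / 4.94 = 20.24
[HNO3]_stock = 0.136 × 20.24 = 2.76 mol/L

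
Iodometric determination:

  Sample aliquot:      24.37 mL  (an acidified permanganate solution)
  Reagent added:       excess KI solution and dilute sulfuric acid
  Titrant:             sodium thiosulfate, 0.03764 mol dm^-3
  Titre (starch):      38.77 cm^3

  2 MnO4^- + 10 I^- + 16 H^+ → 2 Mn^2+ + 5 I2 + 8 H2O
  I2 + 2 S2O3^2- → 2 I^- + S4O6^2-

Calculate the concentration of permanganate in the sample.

n(S2O3^2-) = 0.03877 × 0.03764 = 1.459 × 10^-3 mol
n(I2) = n(S2O3^2-)/2 = 7.297 × 10^-4 mol
From the 2:5 ratio, n(MnO4^-) in the aliquot = 2/5 × 7.297 × 10^-4 = 2.919 × 10^-4 mol
[MnO4^-] = 2.919 × 10^-4 / 0.02437 = 0.01198 mol/L

0.01198 mol/L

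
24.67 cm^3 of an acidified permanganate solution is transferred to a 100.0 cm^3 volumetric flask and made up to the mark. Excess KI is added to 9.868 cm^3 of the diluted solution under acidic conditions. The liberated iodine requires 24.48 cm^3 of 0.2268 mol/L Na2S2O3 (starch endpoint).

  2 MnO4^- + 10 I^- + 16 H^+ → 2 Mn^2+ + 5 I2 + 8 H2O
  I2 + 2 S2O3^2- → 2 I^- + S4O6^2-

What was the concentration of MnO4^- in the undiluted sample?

0.4561 mol/L

n(S2O3^2-) = 0.02448 × 0.2268 = 5.552 × 10^-3 mol
n(I2) = n(S2O3^2-)/2 = 2.776 × 10^-3 mol
From the 2:5 ratio, n(MnO4^-) in the aliquot = 2/5 × 2.776 × 10^-3 = 1.110 × 10^-3 mol
[MnO4^-]_dilute = 1.110 × 10^-3 / 0.009868 = 0.1125 mol/L
[MnO4^-]_original = 0.1125 × 100.0/24.67 = 0.4561 mol/L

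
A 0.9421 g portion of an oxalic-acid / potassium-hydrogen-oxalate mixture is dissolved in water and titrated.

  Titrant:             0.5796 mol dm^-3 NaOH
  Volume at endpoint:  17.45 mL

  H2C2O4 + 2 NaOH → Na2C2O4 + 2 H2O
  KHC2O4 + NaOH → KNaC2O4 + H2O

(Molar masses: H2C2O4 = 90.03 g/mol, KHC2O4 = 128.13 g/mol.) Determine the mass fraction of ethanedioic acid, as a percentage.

20.34 %

n(NaOH) = 0.01745 × 0.5796 = 0.01011 mol
Let x = n(H2C2O4), y = n(KHC2O4).
Titrant: 2x + 1y = 0.01011;  mass: 90.03x + 128.13y = 0.9421
Solving, x = 2.128 × 10^-3 mol, y = 5.857 × 10^-3 mol
mass of H2C2O4 = 2.128 × 10^-3 × 90.03 = 0.1916 g
% H2C2O4 = 0.1916 / 0.9421 × 100 = 20.34 %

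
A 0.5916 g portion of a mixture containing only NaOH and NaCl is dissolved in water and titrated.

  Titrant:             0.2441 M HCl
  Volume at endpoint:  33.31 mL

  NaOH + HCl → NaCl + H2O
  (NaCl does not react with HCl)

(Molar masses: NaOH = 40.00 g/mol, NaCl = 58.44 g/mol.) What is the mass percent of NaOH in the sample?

n(HCl) = 0.03331 × 0.2441 = 8.131 × 10^-3 mol
Let x = n(NaOH), y = n(NaCl).
Titrant: 1x = 8.131 × 10^-3;  mass: 40.00x + 58.44y = 0.5916
Solving, x = 8.131 × 10^-3 mol, y = 4.558 × 10^-3 mol
mass of NaOH = 8.131 × 10^-3 × 40.00 = 0.3252 g
% NaOH = 0.3252 / 0.5916 × 100 = 54.98 %

54.98 %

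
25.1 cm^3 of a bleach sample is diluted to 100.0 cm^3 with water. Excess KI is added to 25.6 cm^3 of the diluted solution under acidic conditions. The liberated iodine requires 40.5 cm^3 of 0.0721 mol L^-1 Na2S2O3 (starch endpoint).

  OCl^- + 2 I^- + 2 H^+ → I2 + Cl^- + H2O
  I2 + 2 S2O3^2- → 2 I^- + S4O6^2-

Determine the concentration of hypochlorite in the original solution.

n(S2O3^2-) = 0.0405 × 0.0721 = 2.92 × 10^-3 mol
n(I2) = n(S2O3^2-)/2 = 1.46 × 10^-3 mol
n(OCl^-) in the aliquot = 1.46 × 10^-3 mol (1:1 ratio)
[OCl^-]_dilute = 1.46 × 10^-3 / 0.0256 = 0.0570 mol/L
[OCl^-]_original = 0.0570 × 100.0/25.1 = 0.227 mol/L

0.227 mol/L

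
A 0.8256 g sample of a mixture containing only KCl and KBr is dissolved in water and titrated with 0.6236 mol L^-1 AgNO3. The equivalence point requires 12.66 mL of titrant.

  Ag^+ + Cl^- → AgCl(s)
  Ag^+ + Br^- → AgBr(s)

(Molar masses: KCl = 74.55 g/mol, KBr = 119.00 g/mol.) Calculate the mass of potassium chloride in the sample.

n(AgNO3) = 0.01266 × 0.6236 = 7.895 × 10^-3 mol
Let x = n(KCl), y = n(KBr).
Titrant: 1x + 1y = 7.895 × 10^-3;  mass: 74.55x + 119.00y = 0.8256
Solving, x = 2.562 × 10^-3 mol, y = 5.333 × 10^-3 mol
mass of KCl = 2.562 × 10^-3 × 74.55 = 0.1910 g

0.1910 g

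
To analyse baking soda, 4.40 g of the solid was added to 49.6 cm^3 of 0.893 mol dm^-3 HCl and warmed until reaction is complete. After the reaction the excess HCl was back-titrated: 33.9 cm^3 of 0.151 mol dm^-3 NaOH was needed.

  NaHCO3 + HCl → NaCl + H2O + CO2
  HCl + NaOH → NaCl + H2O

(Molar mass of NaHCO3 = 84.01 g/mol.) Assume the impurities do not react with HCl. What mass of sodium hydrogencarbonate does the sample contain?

3.29 g

n(HCl) added = 0.0496 × 0.893 = 0.0443 mol
n(NaOH) used in back-titration = 0.0339 × 0.151 = 5.12 × 10^-3 mol
n(HCl) left over = 5.12 × 10^-3 mol (1:1 ratio)
n(HCl) consumed by analyte = 0.0443 − 5.12 × 10^-3 = 0.0392 mol
n(NaHCO3) = 0.0392 mol (1:1 ratio)
mass of NaHCO3 = 0.0392 × 84.01 = 3.29 g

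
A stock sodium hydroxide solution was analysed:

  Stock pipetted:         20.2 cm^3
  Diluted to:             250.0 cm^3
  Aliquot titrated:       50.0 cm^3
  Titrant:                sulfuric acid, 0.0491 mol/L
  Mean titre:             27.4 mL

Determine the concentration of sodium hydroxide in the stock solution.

2 NaOH + H2SO4 → Na2SO4 + 2 H2O
n(H2SO4) = 0.0274 × 0.0491 = 1.35 × 10^-3 mol
From the 2:1 ratio, n(NaOH) in the aliquot = 2/1 × 1.35 × 10^-3 = 2.69 × 10^-3 mol
[NaOH]_dilute = 2.69 × 10^-3 / 0.0500 = 0.0538 mol/L
Dilution factor = 250.0 / 20.2 = 12.38
[NaOH]_stock = 0.0538 × 12.38 = 0.666 mol/L

0.666 mol/L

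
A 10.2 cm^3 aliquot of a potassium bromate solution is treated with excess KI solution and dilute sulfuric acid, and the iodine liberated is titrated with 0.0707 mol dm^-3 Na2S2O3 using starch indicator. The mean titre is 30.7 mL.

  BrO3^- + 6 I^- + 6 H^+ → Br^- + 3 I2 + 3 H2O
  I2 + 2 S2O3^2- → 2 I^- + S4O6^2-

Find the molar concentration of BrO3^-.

n(S2O3^2-) = 0.0307 × 0.0707 = 2.17 × 10^-3 mol
n(I2) = n(S2O3^2-)/2 = 1.09 × 10^-3 mol
From the 1:3 ratio, n(BrO3^-) in the aliquot = 1/3 × 1.09 × 10^-3 = 3.62 × 10^-4 mol
[BrO3^-] = 3.62 × 10^-4 / 0.0102 = 0.0355 mol/L

0.0355 mol/L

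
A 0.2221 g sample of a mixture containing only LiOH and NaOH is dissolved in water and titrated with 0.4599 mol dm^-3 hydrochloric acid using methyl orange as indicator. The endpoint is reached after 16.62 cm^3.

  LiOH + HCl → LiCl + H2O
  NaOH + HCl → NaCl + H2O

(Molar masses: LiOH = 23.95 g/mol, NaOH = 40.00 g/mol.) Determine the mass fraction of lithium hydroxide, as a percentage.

n(HCl) = 0.01662 × 0.4599 = 7.644 × 10^-3 mol
Let x = n(LiOH), y = n(NaOH).
Titrant: 1x + 1y = 7.644 × 10^-3;  mass: 23.95x + 40.00y = 0.2221
Solving, x = 5.211 × 10^-3 mol, y = 2.432 × 10^-3 mol
mass of LiOH = 5.211 × 10^-3 × 23.95 = 0.1248 g
% LiOH = 0.1248 / 0.2221 × 100 = 56.20 %

56.20 %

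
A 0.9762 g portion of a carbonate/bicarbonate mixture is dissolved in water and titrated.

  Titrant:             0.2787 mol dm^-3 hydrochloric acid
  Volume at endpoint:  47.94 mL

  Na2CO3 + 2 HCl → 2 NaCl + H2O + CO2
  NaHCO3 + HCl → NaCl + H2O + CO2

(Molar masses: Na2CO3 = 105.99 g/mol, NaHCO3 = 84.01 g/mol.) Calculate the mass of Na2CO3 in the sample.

0.2499 g

n(HCl) = 0.04794 × 0.2787 = 0.01336 mol
Let x = n(Na2CO3), y = n(NaHCO3).
Titrant: 2x + 1y = 0.01336;  mass: 105.99x + 84.01y = 0.9762
Solving, x = 2.358 × 10^-3 mol, y = 8.646 × 10^-3 mol
mass of Na2CO3 = 2.358 × 10^-3 × 105.99 = 0.2499 g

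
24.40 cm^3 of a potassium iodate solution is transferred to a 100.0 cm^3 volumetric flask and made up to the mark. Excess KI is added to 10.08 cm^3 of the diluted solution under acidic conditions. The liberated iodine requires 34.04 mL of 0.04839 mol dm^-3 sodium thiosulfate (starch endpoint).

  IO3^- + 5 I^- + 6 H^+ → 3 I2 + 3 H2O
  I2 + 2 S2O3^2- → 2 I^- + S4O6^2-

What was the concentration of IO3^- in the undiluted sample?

0.1116 mol/L

n(S2O3^2-) = 0.03404 × 0.04839 = 1.647 × 10^-3 mol
n(I2) = n(S2O3^2-)/2 = 8.236 × 10^-4 mol
From the 1:3 ratio, n(IO3^-) in the aliquot = 1/3 × 8.236 × 10^-4 = 2.745 × 10^-4 mol
[IO3^-]_dilute = 2.745 × 10^-4 / 0.01008 = 0.02724 mol/L
[IO3^-]_original = 0.02724 × 100.0/24.40 = 0.1116 mol/L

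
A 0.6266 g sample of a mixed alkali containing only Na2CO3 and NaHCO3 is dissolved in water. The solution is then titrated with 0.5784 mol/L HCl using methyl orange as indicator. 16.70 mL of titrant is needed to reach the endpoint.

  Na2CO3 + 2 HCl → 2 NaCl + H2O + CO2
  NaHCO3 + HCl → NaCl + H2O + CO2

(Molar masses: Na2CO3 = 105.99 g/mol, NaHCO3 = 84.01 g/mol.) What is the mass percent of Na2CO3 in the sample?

n(HCl) = 0.01670 × 0.5784 = 9.659 × 10^-3 mol
Let x = n(Na2CO3), y = n(NaHCO3).
Titrant: 2x + 1y = 9.659 × 10^-3;  mass: 105.99x + 84.01y = 0.6266
Solving, x = 2.980 × 10^-3 mol, y = 3.698 × 10^-3 mol
mass of Na2CO3 = 2.980 × 10^-3 × 105.99 = 0.3159 g
% Na2CO3 = 0.3159 / 0.6266 × 100 = 50.41 %

50.41 %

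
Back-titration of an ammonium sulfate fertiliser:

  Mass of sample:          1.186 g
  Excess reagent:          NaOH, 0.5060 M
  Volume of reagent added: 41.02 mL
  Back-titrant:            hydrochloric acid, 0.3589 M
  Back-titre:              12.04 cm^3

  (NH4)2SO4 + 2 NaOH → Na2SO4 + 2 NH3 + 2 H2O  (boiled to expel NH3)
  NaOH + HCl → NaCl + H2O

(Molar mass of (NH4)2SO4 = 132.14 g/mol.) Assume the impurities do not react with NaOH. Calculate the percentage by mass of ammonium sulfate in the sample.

91.56 %

n(NaOH) added = 0.04102 × 0.5060 = 0.02076 mol
n(HCl) used in back-titration = 0.01204 × 0.3589 = 4.321 × 10^-3 mol
n(NaOH) left over = 4.321 × 10^-3 mol (1:1 ratio)
n(NaOH) consumed by analyte = 0.02076 − 4.321 × 10^-3 = 0.01643 mol
From the 1:2 ratio, n((NH4)2SO4) = 1/2 × 0.01643 = 8.217 × 10^-3 mol
mass of (NH4)2SO4 = 8.217 × 10^-3 × 132.14 = 1.086 g
% (NH4)2SO4 = 1.086 / 1.186 × 100 = 91.56 %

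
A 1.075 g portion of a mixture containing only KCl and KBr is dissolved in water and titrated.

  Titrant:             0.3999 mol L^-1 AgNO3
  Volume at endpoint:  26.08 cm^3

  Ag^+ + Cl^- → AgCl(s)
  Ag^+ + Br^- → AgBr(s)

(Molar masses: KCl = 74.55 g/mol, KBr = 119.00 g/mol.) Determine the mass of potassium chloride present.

0.2786 g

n(AgNO3) = 0.02608 × 0.3999 = 0.01043 mol
Let x = n(KCl), y = n(KBr).
Titrant: 1x + 1y = 0.01043;  mass: 74.55x + 119.00y = 1.075
Solving, x = 3.737 × 10^-3 mol, y = 6.693 × 10^-3 mol
mass of KCl = 3.737 × 10^-3 × 74.55 = 0.2786 g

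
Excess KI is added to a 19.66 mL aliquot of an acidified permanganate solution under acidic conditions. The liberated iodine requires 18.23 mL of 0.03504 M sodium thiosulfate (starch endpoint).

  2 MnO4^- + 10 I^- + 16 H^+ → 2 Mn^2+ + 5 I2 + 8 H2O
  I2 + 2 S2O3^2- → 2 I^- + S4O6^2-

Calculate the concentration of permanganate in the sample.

n(S2O3^2-) = 0.01823 × 0.03504 = 6.388 × 10^-4 mol
n(I2) = n(S2O3^2-)/2 = 3.194 × 10^-4 mol
From the 2:5 ratio, n(MnO4^-) in the aliquot = 2/5 × 3.194 × 10^-4 = 1.278 × 10^-4 mol
[MnO4^-] = 1.278 × 10^-4 / 0.01966 = 0.006498 mol/L

0.006498 M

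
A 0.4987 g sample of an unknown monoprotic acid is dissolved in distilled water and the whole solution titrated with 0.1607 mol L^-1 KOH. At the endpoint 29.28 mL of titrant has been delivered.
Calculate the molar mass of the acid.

106.0 g/mol

n(KOH) = 0.02928 L × 0.1607 mol/L = 4.705 × 10^-3 mol
n(HA) = 4.705 × 10^-3 mol (1:1 ratio)
M = m / n = 0.4987 g / 4.705 × 10^-3 mol = 106.0 g/mol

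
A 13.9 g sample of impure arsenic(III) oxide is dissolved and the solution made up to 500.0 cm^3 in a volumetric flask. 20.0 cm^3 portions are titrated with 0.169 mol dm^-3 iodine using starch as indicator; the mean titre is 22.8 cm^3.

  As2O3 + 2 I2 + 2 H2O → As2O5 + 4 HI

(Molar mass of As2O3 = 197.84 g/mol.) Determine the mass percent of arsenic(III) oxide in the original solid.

n(I2) per titration = 0.0228 × 0.169 = 3.85 × 10^-3 mol
From the 1:2 ratio, n(As2O3) in each aliquot = 1/2 × 3.85 × 10^-3 = 1.93 × 10^-3 mol
n(As2O3) in the whole flask = 1.93 × 10^-3 × 500.0/20.0 = 0.0482 mol
mass of As2O3 = 0.0482 × 197.84 = 9.53 g
% As2O3 = 9.53 / 13.9 × 100 = 68.6 %

68.6 %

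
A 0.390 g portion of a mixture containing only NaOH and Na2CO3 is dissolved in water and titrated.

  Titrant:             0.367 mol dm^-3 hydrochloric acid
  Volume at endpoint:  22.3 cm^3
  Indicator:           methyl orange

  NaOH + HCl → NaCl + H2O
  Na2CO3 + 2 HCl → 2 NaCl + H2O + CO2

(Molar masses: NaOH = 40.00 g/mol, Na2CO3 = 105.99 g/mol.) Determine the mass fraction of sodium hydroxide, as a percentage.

34.5 %

n(HCl) = 0.0223 × 0.367 = 8.18 × 10^-3 mol
Let x = n(NaOH), y = n(Na2CO3).
Titrant: 1x + 2y = 8.18 × 10^-3;  mass: 40.00x + 105.99y = 0.390
Solving, x = 3.36 × 10^-3 mol, y = 2.41 × 10^-3 mol
mass of NaOH = 3.36 × 10^-3 × 40.00 = 0.135 g
% NaOH = 0.135 / 0.390 × 100 = 34.5 %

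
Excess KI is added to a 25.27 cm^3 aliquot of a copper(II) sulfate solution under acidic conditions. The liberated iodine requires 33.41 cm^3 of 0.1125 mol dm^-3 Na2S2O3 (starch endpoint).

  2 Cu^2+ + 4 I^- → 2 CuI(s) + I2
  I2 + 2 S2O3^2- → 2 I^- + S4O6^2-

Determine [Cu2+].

0.1487 mol/L

n(S2O3^2-) = 0.03341 × 0.1125 = 3.759 × 10^-3 mol
n(I2) = n(S2O3^2-)/2 = 1.879 × 10^-3 mol
From the 2:1 ratio, n(Cu2+) in the aliquot = 2/1 × 1.879 × 10^-3 = 3.759 × 10^-3 mol
[Cu2+] = 3.759 × 10^-3 / 0.02527 = 0.1487 mol/L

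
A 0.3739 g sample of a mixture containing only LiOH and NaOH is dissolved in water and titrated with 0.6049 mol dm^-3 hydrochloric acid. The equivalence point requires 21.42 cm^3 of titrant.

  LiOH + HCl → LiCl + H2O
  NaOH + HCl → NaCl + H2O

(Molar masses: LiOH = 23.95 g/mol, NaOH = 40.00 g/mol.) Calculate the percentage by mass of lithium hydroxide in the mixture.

n(HCl) = 0.02142 × 0.6049 = 0.01296 mol
Let x = n(LiOH), y = n(NaOH).
Titrant: 1x + 1y = 0.01296;  mass: 23.95x + 40.00y = 0.3739
Solving, x = 8.996 × 10^-3 mol, y = 3.961 × 10^-3 mol
mass of LiOH = 8.996 × 10^-3 × 23.95 = 0.2154 g
% LiOH = 0.2154 / 0.3739 × 100 = 57.62 %

57.62 %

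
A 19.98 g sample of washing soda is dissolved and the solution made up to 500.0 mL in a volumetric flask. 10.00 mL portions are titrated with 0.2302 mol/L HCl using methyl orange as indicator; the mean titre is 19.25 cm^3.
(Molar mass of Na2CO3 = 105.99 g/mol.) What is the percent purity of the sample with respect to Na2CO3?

58.77 %

Na2CO3 + 2 HCl → 2 NaCl + H2O + CO2
n(HCl) per titration = 0.01925 × 0.2302 = 4.431 × 10^-3 mol
From the 1:2 ratio, n(Na2CO3) in each aliquot = 1/2 × 4.431 × 10^-3 = 2.216 × 10^-3 mol
n(Na2CO3) in the whole flask = 2.216 × 10^-3 × 500.0/10.00 = 0.1108 mol
mass of Na2CO3 = 0.1108 × 105.99 = 11.74 g
% Na2CO3 = 11.74 / 19.98 × 100 = 58.77 %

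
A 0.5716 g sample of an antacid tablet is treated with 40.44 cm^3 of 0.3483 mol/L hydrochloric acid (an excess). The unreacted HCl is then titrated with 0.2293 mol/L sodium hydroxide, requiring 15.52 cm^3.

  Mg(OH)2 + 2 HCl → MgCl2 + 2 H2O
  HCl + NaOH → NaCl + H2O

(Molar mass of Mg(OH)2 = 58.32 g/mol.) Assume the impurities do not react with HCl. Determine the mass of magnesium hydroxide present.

0.3070 g

n(HCl) added = 0.04044 × 0.3483 = 0.01409 mol
n(NaOH) used in back-titration = 0.01552 × 0.2293 = 3.559 × 10^-3 mol
n(HCl) left over = 3.559 × 10^-3 mol (1:1 ratio)
n(HCl) consumed by analyte = 0.01409 − 3.559 × 10^-3 = 0.01053 mol
From the 1:2 ratio, n(Mg(OH)2) = 1/2 × 0.01053 = 5.263 × 10^-3 mol
mass of Mg(OH)2 = 5.263 × 10^-3 × 58.32 = 0.3070 g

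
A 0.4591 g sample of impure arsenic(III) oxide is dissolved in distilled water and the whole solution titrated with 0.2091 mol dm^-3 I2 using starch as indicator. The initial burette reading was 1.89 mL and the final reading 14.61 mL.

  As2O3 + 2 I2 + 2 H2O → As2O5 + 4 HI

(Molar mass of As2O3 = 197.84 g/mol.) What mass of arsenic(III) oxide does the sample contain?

0.2631 g

n(I2) = 0.01272 L × 0.2091 mol/L = 2.660 × 10^-3 mol
From the 1:2 ratio, n(As2O3) = 1/2 × 2.660 × 10^-3 = 1.330 × 10^-3 mol
mass of As2O3 = 1.330 × 10^-3 × 197.84 g/mol = 0.2631 g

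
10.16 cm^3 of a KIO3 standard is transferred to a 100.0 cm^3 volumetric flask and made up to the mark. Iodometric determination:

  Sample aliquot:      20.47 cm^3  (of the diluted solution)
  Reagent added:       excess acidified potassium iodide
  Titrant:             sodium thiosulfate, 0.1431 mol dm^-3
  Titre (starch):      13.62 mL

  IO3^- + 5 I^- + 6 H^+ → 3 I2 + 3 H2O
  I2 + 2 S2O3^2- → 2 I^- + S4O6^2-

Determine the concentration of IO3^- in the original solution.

0.1562 mol/L

n(S2O3^2-) = 0.01362 × 0.1431 = 1.949 × 10^-3 mol
n(I2) = n(S2O3^2-)/2 = 9.745 × 10^-4 mol
From the 1:3 ratio, n(IO3^-) in the aliquot = 1/3 × 9.745 × 10^-4 = 3.248 × 10^-4 mol
[IO3^-]_dilute = 3.248 × 10^-4 / 0.02047 = 0.01587 mol/L
[IO3^-]_original = 0.01587 × 100.0/10.16 = 0.1562 mol/L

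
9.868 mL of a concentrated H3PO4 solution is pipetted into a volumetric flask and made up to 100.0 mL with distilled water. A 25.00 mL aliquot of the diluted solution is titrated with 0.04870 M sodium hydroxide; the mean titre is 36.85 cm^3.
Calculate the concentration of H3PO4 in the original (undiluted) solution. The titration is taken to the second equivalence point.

0.3637 M

H3PO4 + 2 NaOH → Na2HPO4 + 2 H2O
n(NaOH) = 0.03685 × 0.04870 = 1.795 × 10^-3 mol
From the 1:2 ratio, n(H3PO4) in the aliquot = 1/2 × 1.795 × 10^-3 = 8.973 × 10^-4 mol
[H3PO4]_dilute = 8.973 × 10^-4 / 0.02500 = 0.03589 mol/L
Dilution factor = 100.0 / 9.868 = 10.13
[H3PO4]_stock = 0.03589 × 10.13 = 0.3637 mol/L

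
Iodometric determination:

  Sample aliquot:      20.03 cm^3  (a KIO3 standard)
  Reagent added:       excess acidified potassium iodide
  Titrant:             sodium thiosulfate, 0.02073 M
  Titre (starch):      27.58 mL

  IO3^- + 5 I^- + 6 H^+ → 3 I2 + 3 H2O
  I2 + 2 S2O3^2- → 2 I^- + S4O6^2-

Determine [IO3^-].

0.004757 M

n(S2O3^2-) = 0.02758 × 0.02073 = 5.717 × 10^-4 mol
n(I2) = n(S2O3^2-)/2 = 2.859 × 10^-4 mol
From the 1:3 ratio, n(IO3^-) in the aliquot = 1/3 × 2.859 × 10^-4 = 9.529 × 10^-5 mol
[IO3^-] = 9.529 × 10^-5 / 0.02003 = 0.004757 mol/L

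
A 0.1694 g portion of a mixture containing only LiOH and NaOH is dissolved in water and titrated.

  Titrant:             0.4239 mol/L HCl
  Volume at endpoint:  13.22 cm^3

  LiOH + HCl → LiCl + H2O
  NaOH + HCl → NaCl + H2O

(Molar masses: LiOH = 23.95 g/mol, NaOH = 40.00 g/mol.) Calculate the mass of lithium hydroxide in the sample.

0.08171 g

n(HCl) = 0.01322 × 0.4239 = 5.604 × 10^-3 mol
Let x = n(LiOH), y = n(NaOH).
Titrant: 1x + 1y = 5.604 × 10^-3;  mass: 23.95x + 40.00y = 0.1694
Solving, x = 3.412 × 10^-3 mol, y = 2.192 × 10^-3 mol
mass of LiOH = 3.412 × 10^-3 × 23.95 = 0.08171 g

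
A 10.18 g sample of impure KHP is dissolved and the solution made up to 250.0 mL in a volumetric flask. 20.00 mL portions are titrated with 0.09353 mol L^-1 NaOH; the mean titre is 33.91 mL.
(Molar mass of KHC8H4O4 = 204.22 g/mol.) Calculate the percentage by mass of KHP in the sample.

79.53 %

KHC8H4O4 + NaOH → KNaC8H4O4 + H2O
n(NaOH) per titration = 0.03391 × 0.09353 = 3.172 × 10^-3 mol
n(KHC8H4O4) in each aliquot = 3.172 × 10^-3 mol (1:1 ratio)
n(KHC8H4O4) in the whole flask = 3.172 × 10^-3 × 250.0/20.00 = 0.03965 mol
mass of KHC8H4O4 = 0.03965 × 204.22 = 8.096 g
% KHC8H4O4 = 8.096 / 10.18 × 100 = 79.53 %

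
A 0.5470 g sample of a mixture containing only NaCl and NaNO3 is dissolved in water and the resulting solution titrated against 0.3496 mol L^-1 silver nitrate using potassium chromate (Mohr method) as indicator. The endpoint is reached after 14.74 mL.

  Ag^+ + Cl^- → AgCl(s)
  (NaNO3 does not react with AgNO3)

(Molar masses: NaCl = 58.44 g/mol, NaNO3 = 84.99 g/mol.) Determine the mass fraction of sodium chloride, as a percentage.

n(AgNO3) = 0.01474 × 0.3496 = 5.153 × 10^-3 mol
Let x = n(NaCl), y = n(NaNO3).
Titrant: 1x = 5.153 × 10^-3;  mass: 58.44x + 84.99y = 0.5470
Solving, x = 5.153 × 10^-3 mol, y = 2.893 × 10^-3 mol
mass of NaCl = 5.153 × 10^-3 × 58.44 = 0.3011 g
% NaCl = 0.3011 / 0.5470 × 100 = 55.05 %

55.05 %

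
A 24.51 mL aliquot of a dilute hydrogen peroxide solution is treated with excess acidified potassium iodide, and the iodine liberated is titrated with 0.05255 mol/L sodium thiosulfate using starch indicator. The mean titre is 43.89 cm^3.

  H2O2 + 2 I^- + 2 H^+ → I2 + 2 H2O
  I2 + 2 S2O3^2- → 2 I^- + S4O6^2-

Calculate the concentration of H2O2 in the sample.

0.04705 mol/L

n(S2O3^2-) = 0.04389 × 0.05255 = 2.306 × 10^-3 mol
n(I2) = n(S2O3^2-)/2 = 1.153 × 10^-3 mol
n(H2O2) in the aliquot = 1.153 × 10^-3 mol (1:1 ratio)
[H2O2] = 1.153 × 10^-3 / 0.02451 = 0.04705 mol/L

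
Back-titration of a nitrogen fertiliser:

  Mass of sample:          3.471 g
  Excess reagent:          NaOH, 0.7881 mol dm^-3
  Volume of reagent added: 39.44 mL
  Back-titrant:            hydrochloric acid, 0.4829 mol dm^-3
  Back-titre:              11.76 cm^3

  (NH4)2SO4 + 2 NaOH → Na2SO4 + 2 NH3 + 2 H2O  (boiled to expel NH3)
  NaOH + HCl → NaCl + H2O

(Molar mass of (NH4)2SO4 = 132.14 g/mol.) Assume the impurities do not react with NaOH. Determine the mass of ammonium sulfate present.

n(NaOH) added = 0.03944 × 0.7881 = 0.03108 mol
n(HCl) used in back-titration = 0.01176 × 0.4829 = 5.679 × 10^-3 mol
n(NaOH) left over = 5.679 × 10^-3 mol (1:1 ratio)
n(NaOH) consumed by analyte = 0.03108 − 5.679 × 10^-3 = 0.02540 mol
From the 1:2 ratio, n((NH4)2SO4) = 1/2 × 0.02540 = 0.01270 mol
mass of (NH4)2SO4 = 0.01270 × 132.14 = 1.678 g

1.678 g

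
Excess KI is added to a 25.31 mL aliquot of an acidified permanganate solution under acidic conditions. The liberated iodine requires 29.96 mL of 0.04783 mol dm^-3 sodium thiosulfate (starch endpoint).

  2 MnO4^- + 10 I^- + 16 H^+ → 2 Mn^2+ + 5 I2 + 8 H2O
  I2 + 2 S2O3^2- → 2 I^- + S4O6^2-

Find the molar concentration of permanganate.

0.01132 mol/L

n(S2O3^2-) = 0.02996 × 0.04783 = 1.433 × 10^-3 mol
n(I2) = n(S2O3^2-)/2 = 7.165 × 10^-4 mol
From the 2:5 ratio, n(MnO4^-) in the aliquot = 2/5 × 7.165 × 10^-4 = 2.866 × 10^-4 mol
[MnO4^-] = 2.866 × 10^-4 / 0.02531 = 0.01132 mol/L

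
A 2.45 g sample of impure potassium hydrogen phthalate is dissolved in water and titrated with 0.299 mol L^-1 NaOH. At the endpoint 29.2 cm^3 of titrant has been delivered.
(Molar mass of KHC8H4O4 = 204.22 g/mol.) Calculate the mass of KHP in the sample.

KHC8H4O4 + NaOH → KNaC8H4O4 + H2O
n(NaOH) = 0.0292 L × 0.299 mol/L = 8.73 × 10^-3 mol
n(KHC8H4O4) = 8.73 × 10^-3 mol (1:1 ratio)
mass of KHC8H4O4 = 8.73 × 10^-3 × 204.22 g/mol = 1.78 g

1.78 g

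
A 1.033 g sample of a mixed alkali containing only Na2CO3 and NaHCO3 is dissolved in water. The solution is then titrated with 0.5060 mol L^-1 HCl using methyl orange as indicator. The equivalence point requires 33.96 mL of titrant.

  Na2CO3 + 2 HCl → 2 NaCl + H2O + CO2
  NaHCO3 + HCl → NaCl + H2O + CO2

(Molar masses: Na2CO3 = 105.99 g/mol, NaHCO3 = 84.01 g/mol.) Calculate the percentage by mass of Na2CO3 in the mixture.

n(HCl) = 0.03396 × 0.5060 = 0.01718 mol
Let x = n(Na2CO3), y = n(NaHCO3).
Titrant: 2x + 1y = 0.01718;  mass: 105.99x + 84.01y = 1.033
Solving, x = 6.620 × 10^-3 mol, y = 3.945 × 10^-3 mol
mass of Na2CO3 = 6.620 × 10^-3 × 105.99 = 0.7016 g
% Na2CO3 = 0.7016 / 1.033 × 100 = 67.92 %

67.92 %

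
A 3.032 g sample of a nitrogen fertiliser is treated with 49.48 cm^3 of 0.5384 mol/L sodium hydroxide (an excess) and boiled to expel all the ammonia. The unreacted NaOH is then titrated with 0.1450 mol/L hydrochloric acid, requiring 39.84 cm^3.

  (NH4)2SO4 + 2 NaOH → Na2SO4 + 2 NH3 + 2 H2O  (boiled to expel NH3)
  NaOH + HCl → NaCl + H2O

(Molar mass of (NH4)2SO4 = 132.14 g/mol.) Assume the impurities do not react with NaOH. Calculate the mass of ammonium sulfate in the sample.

n(NaOH) added = 0.04948 × 0.5384 = 0.02664 mol
n(HCl) used in back-titration = 0.03984 × 0.1450 = 5.777 × 10^-3 mol
n(NaOH) left over = 5.777 × 10^-3 mol (1:1 ratio)
n(NaOH) consumed by analyte = 0.02664 − 5.777 × 10^-3 = 0.02086 mol
From the 1:2 ratio, n((NH4)2SO4) = 1/2 × 0.02086 = 0.01043 mol
mass of (NH4)2SO4 = 0.01043 × 132.14 = 1.378 g

1.378 g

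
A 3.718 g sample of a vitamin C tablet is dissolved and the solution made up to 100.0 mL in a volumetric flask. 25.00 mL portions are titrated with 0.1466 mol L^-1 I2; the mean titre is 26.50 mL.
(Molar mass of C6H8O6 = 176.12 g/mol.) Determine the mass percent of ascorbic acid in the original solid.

73.61 %

C6H8O6 + I2 → C6H6O6 + 2 HI
n(I2) per titration = 0.02650 × 0.1466 = 3.885 × 10^-3 mol
n(C6H8O6) in each aliquot = 3.885 × 10^-3 mol (1:1 ratio)
n(C6H8O6) in the whole flask = 3.885 × 10^-3 × 100.0/25.00 = 0.01554 mol
mass of C6H8O6 = 0.01554 × 176.12 = 2.737 g
% C6H8O6 = 2.737 / 3.718 × 100 = 73.61 %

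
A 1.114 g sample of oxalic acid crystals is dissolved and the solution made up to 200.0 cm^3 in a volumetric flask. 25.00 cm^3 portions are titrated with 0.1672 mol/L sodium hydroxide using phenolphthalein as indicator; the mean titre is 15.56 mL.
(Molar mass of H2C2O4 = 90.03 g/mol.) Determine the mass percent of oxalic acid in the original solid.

84.10 %

H2C2O4 + 2 NaOH → Na2C2O4 + 2 H2O
n(NaOH) per titration = 0.01556 × 0.1672 = 2.602 × 10^-3 mol
From the 1:2 ratio, n(H2C2O4) in each aliquot = 1/2 × 2.602 × 10^-3 = 1.301 × 10^-3 mol
n(H2C2O4) in the whole flask = 1.301 × 10^-3 × 200.0/25.00 = 0.01041 mol
mass of H2C2O4 = 0.01041 × 90.03 = 0.9369 g
% H2C2O4 = 0.9369 / 1.114 × 100 = 84.10 %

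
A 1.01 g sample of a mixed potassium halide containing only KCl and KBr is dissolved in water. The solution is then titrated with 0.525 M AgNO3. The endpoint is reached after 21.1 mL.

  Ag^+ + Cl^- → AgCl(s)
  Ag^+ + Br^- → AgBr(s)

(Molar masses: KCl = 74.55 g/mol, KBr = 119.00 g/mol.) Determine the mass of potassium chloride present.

n(AgNO3) = 0.0211 × 0.525 = 0.0111 mol
Let x = n(KCl), y = n(KBr).
Titrant: 1x + 1y = 0.0111;  mass: 74.55x + 119.00y = 1.01
Solving, x = 6.93 × 10^-3 mol, y = 4.14 × 10^-3 mol
mass of KCl = 6.93 × 10^-3 × 74.55 = 0.517 g

0.517 g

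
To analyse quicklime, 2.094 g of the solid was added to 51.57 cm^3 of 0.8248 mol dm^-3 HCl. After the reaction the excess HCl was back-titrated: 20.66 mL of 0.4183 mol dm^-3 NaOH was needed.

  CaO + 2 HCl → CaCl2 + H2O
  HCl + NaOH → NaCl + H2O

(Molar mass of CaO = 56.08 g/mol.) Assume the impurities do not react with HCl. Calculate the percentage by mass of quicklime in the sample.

45.38 %

n(HCl) added = 0.05157 × 0.8248 = 0.04253 mol
n(NaOH) used in back-titration = 0.02066 × 0.4183 = 8.642 × 10^-3 mol
n(HCl) left over = 8.642 × 10^-3 mol (1:1 ratio)
n(HCl) consumed by analyte = 0.04253 − 8.642 × 10^-3 = 0.03389 mol
From the 1:2 ratio, n(CaO) = 1/2 × 0.03389 = 0.01695 mol
mass of CaO = 0.01695 × 56.08 = 0.9504 g
% CaO = 0.9504 / 2.094 × 100 = 45.38 %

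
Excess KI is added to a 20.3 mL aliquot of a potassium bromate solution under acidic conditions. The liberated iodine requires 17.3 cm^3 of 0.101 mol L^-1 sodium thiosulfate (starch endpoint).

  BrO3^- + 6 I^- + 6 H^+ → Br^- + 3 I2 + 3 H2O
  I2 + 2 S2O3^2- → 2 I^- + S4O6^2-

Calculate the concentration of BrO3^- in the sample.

0.0143 mol/L

n(S2O3^2-) = 0.0173 × 0.101 = 1.75 × 10^-3 mol
n(I2) = n(S2O3^2-)/2 = 8.74 × 10^-4 mol
From the 1:3 ratio, n(BrO3^-) in the aliquot = 1/3 × 8.74 × 10^-4 = 2.91 × 10^-4 mol
[BrO3^-] = 2.91 × 10^-4 / 0.0203 = 0.0143 mol/L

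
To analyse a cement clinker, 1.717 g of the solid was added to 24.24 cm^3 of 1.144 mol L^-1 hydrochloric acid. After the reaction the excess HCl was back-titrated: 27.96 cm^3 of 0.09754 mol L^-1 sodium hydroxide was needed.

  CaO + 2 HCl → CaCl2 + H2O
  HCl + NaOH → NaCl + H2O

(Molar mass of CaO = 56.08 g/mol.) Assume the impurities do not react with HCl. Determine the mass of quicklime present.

0.7011 g

n(HCl) added = 0.02424 × 1.144 = 0.02773 mol
n(NaOH) used in back-titration = 0.02796 × 0.09754 = 2.727 × 10^-3 mol
n(HCl) left over = 2.727 × 10^-3 mol (1:1 ratio)
n(HCl) consumed by analyte = 0.02773 − 2.727 × 10^-3 = 0.02500 mol
From the 1:2 ratio, n(CaO) = 1/2 × 0.02500 = 0.01250 mol
mass of CaO = 0.01250 × 56.08 = 0.7011 g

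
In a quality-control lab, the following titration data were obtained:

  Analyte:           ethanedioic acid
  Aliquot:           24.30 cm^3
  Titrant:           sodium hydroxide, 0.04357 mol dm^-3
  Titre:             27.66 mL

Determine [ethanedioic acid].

H2C2O4 + 2 NaOH → Na2C2O4 + 2 H2O
n(NaOH) = 0.02766 L × 0.04357 mol/L = 1.205 × 10^-3 mol
From the 1:2 mole ratio, n(H2C2O4) = 1/2 × 1.205 × 10^-3 = 6.026 × 10^-4 mol
[H2C2O4] = 6.026 × 10^-4 mol / 0.02430 L = 0.02480 mol/L

0.02480 mol/L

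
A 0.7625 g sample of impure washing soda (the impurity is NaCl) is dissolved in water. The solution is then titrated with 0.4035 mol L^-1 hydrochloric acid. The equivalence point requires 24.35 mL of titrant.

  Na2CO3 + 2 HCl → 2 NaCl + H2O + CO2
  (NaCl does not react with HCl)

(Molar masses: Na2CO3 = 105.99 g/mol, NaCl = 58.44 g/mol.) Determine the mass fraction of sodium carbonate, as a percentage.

n(HCl) = 0.02435 × 0.4035 = 9.825 × 10^-3 mol
Let x = n(Na2CO3), y = n(NaCl).
Titrant: 2x = 9.825 × 10^-3;  mass: 105.99x + 58.44y = 0.7625
Solving, x = 4.913 × 10^-3 mol, y = 4.138 × 10^-3 mol
mass of Na2CO3 = 4.913 × 10^-3 × 105.99 = 0.5207 g
% Na2CO3 = 0.5207 / 0.7625 × 100 = 68.29 %

68.29 %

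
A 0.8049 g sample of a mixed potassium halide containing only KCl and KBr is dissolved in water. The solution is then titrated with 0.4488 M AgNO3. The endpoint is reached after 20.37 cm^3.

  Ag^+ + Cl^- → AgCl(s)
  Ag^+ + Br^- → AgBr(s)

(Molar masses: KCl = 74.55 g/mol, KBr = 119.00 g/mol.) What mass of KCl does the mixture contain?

n(AgNO3) = 0.02037 × 0.4488 = 9.142 × 10^-3 mol
Let x = n(KCl), y = n(KBr).
Titrant: 1x + 1y = 9.142 × 10^-3;  mass: 74.55x + 119.00y = 0.8049
Solving, x = 6.367 × 10^-3 mol, y = 2.775 × 10^-3 mol
mass of KCl = 6.367 × 10^-3 × 74.55 = 0.4746 g

0.4746 g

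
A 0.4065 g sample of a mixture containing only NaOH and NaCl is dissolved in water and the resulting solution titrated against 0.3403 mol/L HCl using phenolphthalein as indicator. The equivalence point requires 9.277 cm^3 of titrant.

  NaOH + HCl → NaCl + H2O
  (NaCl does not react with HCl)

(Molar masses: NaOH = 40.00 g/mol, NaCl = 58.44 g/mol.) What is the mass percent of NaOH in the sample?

n(HCl) = 0.009277 × 0.3403 = 3.157 × 10^-3 mol
Let x = n(NaOH), y = n(NaCl).
Titrant: 1x = 3.157 × 10^-3;  mass: 40.00x + 58.44y = 0.4065
Solving, x = 3.157 × 10^-3 mol, y = 4.795 × 10^-3 mol
mass of NaOH = 3.157 × 10^-3 × 40.00 = 0.1263 g
% NaOH = 0.1263 / 0.4065 × 100 = 31.06 %

31.06 %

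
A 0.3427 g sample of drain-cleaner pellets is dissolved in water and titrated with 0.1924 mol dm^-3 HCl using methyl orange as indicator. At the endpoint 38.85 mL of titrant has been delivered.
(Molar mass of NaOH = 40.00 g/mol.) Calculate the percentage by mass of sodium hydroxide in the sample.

87.25 %

NaOH + HCl → NaCl + H2O
n(HCl) = 0.03885 L × 0.1924 mol/L = 7.475 × 10^-3 mol
n(NaOH) = 7.475 × 10^-3 mol (1:1 ratio)
mass of NaOH = 7.475 × 10^-3 × 40.00 g/mol = 0.2990 g
% NaOH = 0.2990 / 0.3427 × 100 = 87.25 %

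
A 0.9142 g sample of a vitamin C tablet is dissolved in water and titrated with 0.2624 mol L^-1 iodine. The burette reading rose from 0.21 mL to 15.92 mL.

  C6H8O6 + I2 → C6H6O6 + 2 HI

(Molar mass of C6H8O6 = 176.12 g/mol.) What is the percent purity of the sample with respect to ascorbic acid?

n(I2) = 0.01571 L × 0.2624 mol/L = 4.122 × 10^-3 mol
n(C6H8O6) = 4.122 × 10^-3 mol (1:1 ratio)
mass of C6H8O6 = 4.122 × 10^-3 × 176.12 g/mol = 0.7260 g
% C6H8O6 = 0.7260 / 0.9142 × 100 = 79.42 %

79.42 %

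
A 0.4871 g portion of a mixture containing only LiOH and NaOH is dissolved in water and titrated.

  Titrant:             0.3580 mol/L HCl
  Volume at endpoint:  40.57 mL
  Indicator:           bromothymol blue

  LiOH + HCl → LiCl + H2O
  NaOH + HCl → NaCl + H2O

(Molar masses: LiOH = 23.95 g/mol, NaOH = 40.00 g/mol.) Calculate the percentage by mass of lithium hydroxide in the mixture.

28.75 %

n(HCl) = 0.04057 × 0.3580 = 0.01452 mol
Let x = n(LiOH), y = n(NaOH).
Titrant: 1x + 1y = 0.01452;  mass: 23.95x + 40.00y = 0.4871
Solving, x = 5.848 × 10^-3 mol, y = 8.676 × 10^-3 mol
mass of LiOH = 5.848 × 10^-3 × 23.95 = 0.1401 g
% LiOH = 0.1401 / 0.4871 × 100 = 28.75 %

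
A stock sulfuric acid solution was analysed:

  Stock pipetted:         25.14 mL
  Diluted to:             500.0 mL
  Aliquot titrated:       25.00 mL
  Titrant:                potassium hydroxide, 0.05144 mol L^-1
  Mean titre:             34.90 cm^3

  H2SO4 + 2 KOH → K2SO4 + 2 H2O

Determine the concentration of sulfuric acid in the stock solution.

n(KOH) = 0.03490 × 0.05144 = 1.795 × 10^-3 mol
From the 1:2 ratio, n(H2SO4) in the aliquot = 1/2 × 1.795 × 10^-3 = 8.976 × 10^-4 mol
[H2SO4]_dilute = 8.976 × 10^-4 / 0.02500 = 0.03591 mol/L
Dilution factor = 500.0 / 25.14 = 19.89
[H2SO4]_stock = 0.03591 × 19.89 = 0.7141 mol/L

0.7141 mol/L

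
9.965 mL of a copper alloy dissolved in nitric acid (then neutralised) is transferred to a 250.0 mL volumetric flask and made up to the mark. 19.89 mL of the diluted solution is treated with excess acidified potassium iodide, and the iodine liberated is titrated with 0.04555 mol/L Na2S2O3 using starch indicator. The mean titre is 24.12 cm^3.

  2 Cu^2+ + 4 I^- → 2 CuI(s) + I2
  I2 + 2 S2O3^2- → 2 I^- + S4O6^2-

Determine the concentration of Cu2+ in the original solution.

n(S2O3^2-) = 0.02412 × 0.04555 = 1.099 × 10^-3 mol
n(I2) = n(S2O3^2-)/2 = 5.493 × 10^-4 mol
From the 2:1 ratio, n(Cu2+) in the aliquot = 2/1 × 5.493 × 10^-4 = 1.099 × 10^-3 mol
[Cu2+]_dilute = 1.099 × 10^-3 / 0.01989 = 0.05524 mol/L
[Cu2+]_original = 0.05524 × 250.0/9.965 = 1.386 mol/L

1.386 mol/L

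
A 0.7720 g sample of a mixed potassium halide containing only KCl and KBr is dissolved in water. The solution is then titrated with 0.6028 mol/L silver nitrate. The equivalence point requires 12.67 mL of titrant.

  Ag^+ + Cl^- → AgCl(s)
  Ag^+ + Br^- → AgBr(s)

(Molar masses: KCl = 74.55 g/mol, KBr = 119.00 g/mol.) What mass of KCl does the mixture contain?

n(AgNO3) = 0.01267 × 0.6028 = 7.637 × 10^-3 mol
Let x = n(KCl), y = n(KBr).
Titrant: 1x + 1y = 7.637 × 10^-3;  mass: 74.55x + 119.00y = 0.7720
Solving, x = 3.079 × 10^-3 mol, y = 4.559 × 10^-3 mol
mass of KCl = 3.079 × 10^-3 × 74.55 = 0.2295 g

0.2295 g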